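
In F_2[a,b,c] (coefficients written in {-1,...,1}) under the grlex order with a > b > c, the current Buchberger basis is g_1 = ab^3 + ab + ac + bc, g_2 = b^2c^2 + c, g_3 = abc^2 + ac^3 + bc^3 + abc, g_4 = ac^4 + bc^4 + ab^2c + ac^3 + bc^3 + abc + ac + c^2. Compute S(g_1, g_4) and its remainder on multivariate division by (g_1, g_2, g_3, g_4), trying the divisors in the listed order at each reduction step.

lcm(LM(g_1), LM(g_4)) = ab^3c^4.
S = (lcm/LT(g_1))·g_1 − (lcm/LT(g_4))·g_4 = b^4c^4 + ab^5c + ab^3c^3 + b^4c^3 + ab^4c + abc^4 + ac^5 + bc^5 + ab^3c + b^3c^2.
Reduce S modulo (g_1, g_2, g_3, g_4) in that order:
  leading term b^4c^4: subtract (b^2c^2)·g_2 from b^4c^4 + ab^5c + ab^3c^3 + b^4c^3 + ab^4c + abc^4 + ac^5 + bc^5 + ab^3c + b^3c^2 → ab^5c + ab^3c^3 + b^4c^3 + ab^4c + abc^4 + ac^5 + bc^5 + ab^3c + b^3c^2 + b^2c^3
  leading term ab^5c: subtract (b^2c)·g_1 from ab^5c + ab^3c^3 + b^4c^3 + ab^4c + abc^4 + ac^5 + bc^5 + ab^3c + b^3c^2 + b^2c^3 → ab^3c^3 + b^4c^3 + ab^4c + abc^4 + ac^5 + bc^5 + ab^2c^2 + b^2c^3
  leading term ab^3c^3: subtract (c^3)·g_1 from ab^3c^3 + b^4c^3 + ab^4c + abc^4 + ac^5 + bc^5 + ab^2c^2 + b^2c^3 → b^4c^3 + ab^4c + abc^4 + ac^5 + bc^5 + ab^2c^2 + abc^3 + ac^4 + b^2c^3 + bc^4
  leading term b^4c^3: subtract (b^2c)·g_2 from b^4c^3 + ab^4c + abc^4 + ac^5 + bc^5 + ab^2c^2 + abc^3 + ac^4 + b^2c^3 + bc^4 → ab^4c + abc^4 + ac^5 + bc^5 + ab^2c^2 + abc^3 + ac^4 + b^2c^3 + bc^4 + b^2c^2
  leading term ab^4c: subtract (bc)·g_1 from ab^4c + abc^4 + ac^5 + bc^5 + ab^2c^2 + abc^3 + ac^4 + b^2c^3 + bc^4 + b^2c^2 → abc^4 + ac^5 + bc^5 + ab^2c^2 + abc^3 + ac^4 + b^2c^3 + bc^4 + ab^2c + abc^2
  leading term abc^4: subtract (c^2)·g_3 from abc^4 + ac^5 + bc^5 + ab^2c^2 + abc^3 + ac^4 + b^2c^3 + bc^4 + ab^2c + abc^2 → ab^2c^2 + ac^4 + b^2c^3 + bc^4 + ab^2c + abc^2
  leading term ab^2c^2: subtract (a)·g_2 from ab^2c^2 + ac^4 + b^2c^3 + bc^4 + ab^2c + abc^2 → ac^4 + b^2c^3 + bc^4 + ab^2c + abc^2 + ac
  leading term ac^4: subtract (1)·g_4 from ac^4 + b^2c^3 + bc^4 + ab^2c + abc^2 + ac → b^2c^3 + abc^2 + ac^3 + bc^3 + abc + c^2
  leading term b^2c^3: subtract (c)·g_2 from b^2c^3 + abc^2 + ac^3 + bc^3 + abc + c^2 → abc^2 + ac^3 + bc^3 + abc
  leading term abc^2: subtract (1)·g_3 from abc^2 + ac^3 + bc^3 + abc → 0
The remainder is 0, so this S-polynomial contributes no new basis element.

S(g_1, g_4) = b^4c^4 + ab^5c + ab^3c^3 + b^4c^3 + ab^4c + abc^4 + ac^5 + bc^5 + ab^3c + b^3c^2; remainder on division = 0.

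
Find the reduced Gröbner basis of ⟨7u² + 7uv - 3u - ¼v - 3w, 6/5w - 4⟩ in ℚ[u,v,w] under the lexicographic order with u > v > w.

f_1 = 7u² + 7uv - 3u - ¼v - 3w, LT = u².
f_2 = 6/5w - 4, LT = w.

The S-polynomials (S(f_1,f_2)) all reduce to 0 modulo the current basis, so we have a Gröbner basis.

G = {u² + uv - 3/7u - 1/28v - 10/7, w - 10/3}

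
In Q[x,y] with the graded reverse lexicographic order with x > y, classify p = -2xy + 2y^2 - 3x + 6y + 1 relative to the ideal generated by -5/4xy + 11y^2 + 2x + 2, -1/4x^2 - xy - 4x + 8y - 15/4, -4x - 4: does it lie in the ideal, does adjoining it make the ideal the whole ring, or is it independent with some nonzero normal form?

First compute the reduced Gröbner basis of I by Buchberger's algorithm.
f_1 = -5/4xy + 11y^2 + 2x + 2, LT = xy.
f_2 = -1/4x^2 - xy - 4x + 8y - 15/4, LT = x^2.
f_3 = -4x - 4, LT = x.

S(f_1,f_2): lcm = x^2y. S = -64/5xy^2 - 8/5x^2 - 16xy + 32y^2 - 8/5x - 15y.
  reduce S modulo (f_1, f_2, f_3):
  remainder -2816/25y^3 - 29088/125y^2 - 2167/25y ≠ 0; add h_4 = -2816/25y^3 - 29088/125y^2 - 2167/25y to the basis.

S(f_1,f_3): lcm = xy. S = -44/5y^2 - 8/5x - y - 8/5.
  reduce S modulo (f_1, f_2, f_3, h_4):
  remainder -44/5y^2 - y ≠ 0; add h_5 = -44/5y^2 - y to the basis.

S(f_2,f_3): lcm = x^2. S = 4xy + 15x - 32y + 15.
  reduce S modulo (f_1, f_2, f_3, h_4, h_5):
  remainder -36y ≠ 0; add h_6 = -36y to the basis.

The other S-polynomials (S(f_1,h_4), S(f_2,h_4), S(f_3,h_4), S(f_1,h_5), S(f_2,h_5), S(f_3,h_5), S(h_4,h_5), S(f_1,h_6), S(f_2,h_6), S(f_3,h_6), S(h_4,h_6), S(h_5,h_6)) all reduce to 0 modulo the current basis, so we have a Gröbner basis.
Inter-reduce: drop elements whose leading term is divisible by another's, tail-reduce, and make monic.
Reduced Gröbner basis: {x + 1, y}.
Label its elements g_1 = x + 1, g_2 = y.

Reduce p = -2xy + 2y^2 - 3x + 6y + 1 modulo G:
  leading term xy: subtract (-2y)·g_1 from -2xy + 2y^2 - 3x + 6y + 1 → 2y^2 - 3x + 8y + 1
  leading term y^2: subtract (2y)·g_2 from 2y^2 - 3x + 8y + 1 → -3x + 8y + 1
  leading term x: subtract (-3)·g_1 from -3x + 8y + 1 → 8y + 4
  leading term y: subtract (8)·g_2 from 8y + 4 → 4
  leading term 1: no divisor's leading term divides it; move 4 to the remainder.
  normal form = 4.
The normal form is nonzero, so p ∉ I. Since p minus its normal form lies in I, I + (p) = I + (r) where r = 4; decide whether this ideal is the whole ring.
Here r = 4 is a nonzero constant, hence a unit: 1 ∈ I + (p), the Gröbner basis of I + (p) is {1}, and the enlarged system has no common solution — adjoining p is inconsistent.

Adjoining -2xy + 2y^2 - 3x + 6y + 1 makes the ideal the whole ring: the system is inconsistent.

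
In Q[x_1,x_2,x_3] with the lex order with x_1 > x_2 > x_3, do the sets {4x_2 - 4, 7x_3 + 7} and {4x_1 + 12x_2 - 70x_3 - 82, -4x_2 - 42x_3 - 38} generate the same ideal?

No, the ideals differ.

For a fixed monomial order, each ideal has a unique reduced Gröbner basis; comparing bases decides equality.
Buchberger on the first generating set:
f_1 = 4x_2 - 4, LT = x_2.
f_2 = 7x_3 + 7, LT = x_3.

S(f_1,f_2): leading monomials are coprime, so the S-polynomial reduces to 0 (Buchberger's first criterion).
Every S-polynomial of the final basis reduces to 0, so we have a Gröbner basis.
Inter-reduce: drop elements whose leading term is divisible by another's, tail-reduce, and make monic.
Reduced Gröbner basis: {x_2 - 1, x_3 + 1}.

Buchberger on the second generating set:
h_1 = 4x_1 + 12x_2 - 70x_3 - 82, LT = x_1.
h_2 = -4x_2 - 42x_3 - 38, LT = x_2.

S(h_1,h_2): leading monomials are coprime, so the S-polynomial reduces to 0 (Buchberger's first criterion).
Every S-polynomial of the final basis reduces to 0, so we have a Gröbner basis.
Inter-reduce: drop elements whose leading term is divisible by another's, tail-reduce, and make monic.
Reduced Gröbner basis: {x_1 - 49x_3 - 49, x_2 + \tfrac{21}{2}x_3 + \tfrac{19}{2}}.

Since the reduced bases disagree, the two ideals are not the same.
The same test decides containment: I ⊆ J iff every generator of I reduces to 0 modulo a Gröbner basis of J.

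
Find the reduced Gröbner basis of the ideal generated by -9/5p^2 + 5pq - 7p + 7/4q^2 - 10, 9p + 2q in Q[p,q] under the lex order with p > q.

G = {p + 2/9q, q^2 + 280/99q - 200/11}

f_1 = -9/5p^2 + 5pq - 7p + 7/4q^2 - 10, LT = p^2.
f_2 = 9p + 2q, LT = p.

S(f_1,f_2): lcm = p^2. S = -3pq + 35/9p - 35/36q^2 + 50/9.
  leading term pq: subtract (-1/3q)·f_2 from -3pq + 35/9p - 35/36q^2 + 50/9 → 35/9p - 11/36q^2 + 50/9
  leading term p: subtract (35/81)·f_2 from 35/9p - 11/36q^2 + 50/9 → -11/36q^2 - 70/81q + 50/9
  leading term q^2: no divisor's leading term divides it; move -11/36q^2 to the remainder.
  leading term q: no divisor's leading term divides it; move -70/81q to the remainder.
  leading term 1: no divisor's leading term divides it; move 50/9 to the remainder.
  remainder -11/36q^2 - 70/81q + 50/9 ≠ 0; add g_3 = -11/36q^2 - 70/81q + 50/9 to the basis.

S(f_1,g_3): leading monomials are coprime, so the S-polynomial reduces to 0 (Buchberger's first criterion).
S(f_2,g_3): leading monomials are coprime, so the S-polynomial reduces to 0 (Buchberger's first criterion).
Every S-polynomial of the final basis reduces to 0, so we have a Gröbner basis.
Inter-reduce: drop elements whose leading term is divisible by another's, tail-reduce, and make monic.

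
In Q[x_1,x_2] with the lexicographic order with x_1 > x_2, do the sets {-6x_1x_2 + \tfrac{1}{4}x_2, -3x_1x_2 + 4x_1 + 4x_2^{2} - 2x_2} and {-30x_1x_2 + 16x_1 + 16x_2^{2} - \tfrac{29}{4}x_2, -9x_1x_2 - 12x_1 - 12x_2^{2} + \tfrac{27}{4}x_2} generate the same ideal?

Yes, the ideals are equal.

Since reduced Gröbner bases are canonical representatives of ideals under a given ordering, it suffices to compute and compare them.
Buchberger on the first generating set:
f_1 = -6x_1x_2 + \tfrac{1}{4}x_2, LT = x_1x_2.
f_2 = -3x_1x_2 + 4x_1 + 4x_2^{2} - 2x_2, LT = x_1x_2.

S(f_1,f_2): lcm = x_1x_2. S = \tfrac{4}{3}x_1 + \tfrac{4}{3}x_2^{2} - \tfrac{17}{24}x_2.
  leading term x_1: no divisor's leading term divides it; move \tfrac{4}{3}x_1 to the remainder.
  leading term x_2^{2}: no divisor's leading term divides it; move \tfrac{4}{3}x_2^{2} to the remainder.
  leading term x_2: no divisor's leading term divides it; move -\tfrac{17}{24}x_2 to the remainder.
  remainder \tfrac{4}{3}x_1 + \tfrac{4}{3}x_2^{2} - \tfrac{17}{24}x_2 ≠ 0; add g_3 = \tfrac{4}{3}x_1 + \tfrac{4}{3}x_2^{2} - \tfrac{17}{24}x_2 to the basis.

S(f_1,g_3): lcm = x_1x_2. S = -x_2^{3} + \tfrac{17}{32}x_2^{2} - \tfrac{1}{24}x_2.
  leading term x_2^{3}: no divisor's leading term divides it; move -x_2^{3} to the remainder.
  leading term x_2^{2}: no divisor's leading term divides it; move \tfrac{17}{32}x_2^{2} to the remainder.
  leading term x_2: no divisor's leading term divides it; move -\tfrac{1}{24}x_2 to the remainder.
  remainder -x_2^{3} + \tfrac{17}{32}x_2^{2} - \tfrac{1}{24}x_2 ≠ 0; add g_4 = -x_2^{3} + \tfrac{17}{32}x_2^{2} - \tfrac{1}{24}x_2 to the basis.

The other S-polynomials (S(f_2,g_3), S(f_1,g_4), S(f_2,g_4), S(g_3,g_4)) all reduce to 0 modulo the current basis, so we have a Gröbner basis.
Inter-reduce: drop elements whose leading term is divisible by another's, tail-reduce, and make monic.
Reduced Gröbner basis: {x_1 + x_2^{2} - \tfrac{17}{32}x_2, x_2^{3} - \tfrac{17}{32}x_2^{2} + \tfrac{1}{24}x_2}.

Buchberger on the second generating set:
h_1 = -30x_1x_2 + 16x_1 + 16x_2^{2} - \tfrac{29}{4}x_2, LT = x_1x_2.
h_2 = -9x_1x_2 - 12x_1 - 12x_2^{2} + \tfrac{27}{4}x_2, LT = x_1x_2.

S(h_1,h_2): lcm = x_1x_2. S = -\tfrac{28}{15}x_1 - \tfrac{28}{15}x_2^{2} + \tfrac{119}{120}x_2.
  leading term x_1: no divisor's leading term divides it; move -\tfrac{28}{15}x_1 to the remainder.
  leading term x_2^{2}: no divisor's leading term divides it; move -\tfrac{28}{15}x_2^{2} to the remainder.
  leading term x_2: no divisor's leading term divides it; move \tfrac{119}{120}x_2 to the remainder.
  remainder -\tfrac{28}{15}x_1 - \tfrac{28}{15}x_2^{2} + \tfrac{119}{120}x_2 ≠ 0; add k_3 = -\tfrac{28}{15}x_1 - \tfrac{28}{15}x_2^{2} + \tfrac{119}{120}x_2 to the basis.

S(h_1,k_3): lcm = x_1x_2. S = -\tfrac{8}{15}x_1 - x_2^{3} - \tfrac{1}{480}x_2^{2} + \tfrac{29}{120}x_2.
  leading term x_1: subtract (\tfrac{2}{7})·k_3 from -\tfrac{8}{15}x_1 - x_2^{3} - \tfrac{1}{480}x_2^{2} + \tfrac{29}{120}x_2 → -x_2^{3} + \tfrac{17}{32}x_2^{2} - \tfrac{1}{24}x_2
  leading term x_2^{3}: no divisor's leading term divides it; move -x_2^{3} to the remainder.
  leading term x_2^{2}: no divisor's leading term divides it; move \tfrac{17}{32}x_2^{2} to the remainder.
  leading term x_2: no divisor's leading term divides it; move -\tfrac{1}{24}x_2 to the remainder.
  remainder -x_2^{3} + \tfrac{17}{32}x_2^{2} - \tfrac{1}{24}x_2 ≠ 0; add k_4 = -x_2^{3} + \tfrac{17}{32}x_2^{2} - \tfrac{1}{24}x_2 to the basis.

The other S-polynomials (S(h_2,k_3), S(h_1,k_4), S(h_2,k_4), S(k_3,k_4)) all reduce to 0 modulo the current basis, so we have a Gröbner basis.
Inter-reduce: drop elements whose leading term is divisible by another's, tail-reduce, and make monic.
Reduced Gröbner basis: {x_1 + x_2^{2} - \tfrac{17}{32}x_2, x_2^{3} - \tfrac{17}{32}x_2^{2} + \tfrac{1}{24}x_2}.

The two bases agree; hence the ideals are identical.
The choice of monomial ordering does not affect the verdict — as long as both bases are computed under the same ordering, their equality decides ideal equality.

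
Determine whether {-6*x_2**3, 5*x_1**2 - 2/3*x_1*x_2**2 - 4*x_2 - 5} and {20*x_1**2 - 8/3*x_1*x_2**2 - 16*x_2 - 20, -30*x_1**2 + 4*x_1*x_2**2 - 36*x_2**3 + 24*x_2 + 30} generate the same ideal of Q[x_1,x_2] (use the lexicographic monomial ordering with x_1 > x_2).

Since reduced Gröbner bases are canonical representatives of ideals under a given ordering, it suffices to compute and compare them.
Buchberger on the first generating set:
f_1 = -6*x_2**3, LT = x_2**3.
f_2 = 5*x_1**2 - 2/3*x_1*x_2**2 - 4*x_2 - 5, LT = x_1**2.

S(f_1,f_2): leading monomials are coprime, so the S-polynomial reduces to 0 (Buchberger's first criterion).
Every S-polynomial of the final basis reduces to 0, so we have a Gröbner basis.
Inter-reduce: drop elements whose leading term is divisible by another's, tail-reduce, and make monic.
Reduced Gröbner basis: {x_1**2 - 2/15*x_1*x_2**2 - 4/5*x_2 - 1, x_2**3}.

Buchberger on the second generating set:
h_1 = 20*x_1**2 - 8/3*x_1*x_2**2 - 16*x_2 - 20, LT = x_1**2.
h_2 = -30*x_1**2 + 4*x_1*x_2**2 - 36*x_2**3 + 24*x_2 + 30, LT = x_1**2.

S(h_1,h_2): lcm = x_1**2. S = -6/5*x_2**3.
  leading term x_2**3: no divisor's leading term divides it; move -6/5*x_2**3 to the remainder.
  remainder -6/5*x_2**3 ≠ 0; add k_3 = -6/5*x_2**3 to the basis.

S(h_1,k_3): leading monomials are coprime, so the S-polynomial reduces to 0 (Buchberger's first criterion).
S(h_2,k_3): leading monomials are coprime, so the S-polynomial reduces to 0 (Buchberger's first criterion).
Every S-polynomial of the final basis reduces to 0, so we have a Gröbner basis.
Inter-reduce: drop elements whose leading term is divisible by another's, tail-reduce, and make monic.
Reduced Gröbner basis: {x_1**2 - 2/15*x_1*x_2**2 - 4/5*x_2 - 1, x_2**3}.

Same reduced basis, so the two generating sets span the same ideal.

Yes, the ideals are equal.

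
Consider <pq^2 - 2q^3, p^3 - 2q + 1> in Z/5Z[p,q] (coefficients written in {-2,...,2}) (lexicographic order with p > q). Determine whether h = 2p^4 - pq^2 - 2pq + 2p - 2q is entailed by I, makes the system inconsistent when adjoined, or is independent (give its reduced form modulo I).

First compute the reduced Gröbner basis of I by Buchberger's algorithm.
f_1 = pq^2 - 2q^3, LT = pq^2.
f_2 = p^3 - 2q + 1, LT = p^3.

S(f_1,f_2): lcm = p^3q^2. S = -2p^2q^3 + 2q^3 - q^2.
  reduce S modulo (f_1, f_2):
  remainder 2q^5 + 2q^3 - q^2 ≠ 0; add k_3 = 2q^5 + 2q^3 - q^2 to the basis.

The other S-polynomials (S(f_1,k_3), S(f_2,k_3)) all reduce to 0 modulo the current basis, so we have a Gröbner basis.
Inter-reduce: drop elements whose leading term is divisible by another's, tail-reduce, and make monic.
Reduced Gröbner basis: {p^3 - 2q + 1, pq^2 - 2q^3, q^5 + q^3 + 2q^2}.
Label its elements g_1 = p^3 - 2q + 1, g_2 = pq^2 - 2q^3, g_3 = q^5 + q^3 + 2q^2.

Reduce h = 2p^4 - pq^2 - 2pq + 2p - 2q modulo G:
  leading term p^4: subtract (2p)·g_1 from 2p^4 - pq^2 - 2pq + 2p - 2q → -pq^2 + 2pq - 2q
  leading term pq^2: subtract (-1)·g_2 from -pq^2 + 2pq - 2q → 2pq - 2q^3 - 2q
  leading term pq: no divisor's leading term divides it; move 2pq to the remainder.
  leading term q^3: no divisor's leading term divides it; move -2q^3 to the remainder.
  leading term q: no divisor's leading term divides it; move -2q to the remainder.
  normal form = 2pq - 2q^3 - 2q.
The normal form is nonzero, so h ∉ I. Since h minus its normal form lies in I, I + (h) = I + (r) where r = 2pq - 2q^3 - 2q; decide whether this ideal is the whole ring.
Run Buchberger on G together with r (pairs among the g_i already reduce to 0 since G is a Gröbner basis):
g_1 = p^3 - 2q + 1, LT = p^3.
g_2 = pq^2 - 2q^3, LT = pq^2.
g_3 = q^5 + q^3 + 2q^2, LT = q^5.
r = 2pq - 2q^3 - 2q, LT = pq.

S(g_1,r): lcm = p^3q. S = p^2q^3 + p^2q - 2q^2 + q.
  reduce S modulo (g_1, g_2, g_3, r):
  remainder 2q^4 + 2q^3 + 2q ≠ 0; add m_5 = 2q^4 + 2q^3 + 2q to the basis.

S(g_2,r): lcm = pq^2. S = q^4 - 2q^3 + q^2.
  reduce S modulo (g_1, g_2, g_3, r, m_5):
  remainder 2q^3 + q^2 - q ≠ 0; add m_6 = 2q^3 + q^2 - q to the basis.

S(g_3,r): lcm = pq^5. S = pq^3 + 2pq^2 + q^7 + q^5.
  reduce S modulo (g_1, g_2, g_3, r, m_5, m_6):
  remainder -2q^2 + 2q ≠ 0; add m_7 = -2q^2 + 2q to the basis.

S(g_3,m_5): lcm = q^5. S = -q^4 + q^3 + q^2.
  reduce S modulo (g_1, g_2, g_3, r, m_5, m_6, m_7):
  remainder 2q ≠ 0; add m_8 = 2q to the basis.

The other S-polynomials (S(g_1,g_2), S(g_1,g_3), S(g_2,g_3), S(g_1,m_5), S(g_2,m_5), S(r,m_5), S(g_1,m_6), S(g_2,m_6), S(g_3,m_6), S(r,m_6), S(m_5,m_6), S(g_1,m_7), S(g_2,m_7), S(g_3,m_7), S(r,m_7), S(m_5,m_7), S(m_6,m_7), S(g_1,m_8), S(g_2,m_8), S(g_3,m_8), S(r,m_8), S(m_5,m_8), S(m_6,m_8), S(m_7,m_8)) all reduce to 0 modulo the current basis, so we have a Gröbner basis.
Inter-reduce: drop elements whose leading term is divisible by another's, tail-reduce, and make monic.
Reduced Gröbner basis: {p^3 + 1, q}.
The reduced Gröbner basis of I + (h) is {p^3 + 1, q} ≠ {1}, a proper ideal, so the enlarged system stays consistent: h is independent of I, with normal form 2pq - 2q^3 - 2q.

2p^4 - pq^2 - 2pq + 2p - 2q is independent of I; its normal form modulo I is 2pq - 2q^3 - 2q.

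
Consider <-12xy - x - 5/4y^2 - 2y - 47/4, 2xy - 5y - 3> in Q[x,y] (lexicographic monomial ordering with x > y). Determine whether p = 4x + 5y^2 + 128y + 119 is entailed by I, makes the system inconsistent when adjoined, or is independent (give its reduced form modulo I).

First compute the reduced Gröbner basis of I by Buchberger's algorithm.
f_1 = -12xy - x - 5/4y^2 - 2y - 47/4, LT = xy.
f_2 = 2xy - 5y - 3, LT = xy.

S(f_1,f_2): lcm = xy. S = 1/12x + 5/48y^2 + 8/3y + 119/48.
  leading term x: no divisor's leading term divides it; move 1/12x to the remainder.
  leading term y^2: no divisor's leading term divides it; move 5/48y^2 to the remainder.
  leading term y: no divisor's leading term divides it; move 8/3y to the remainder.
  leading term 1: no divisor's leading term divides it; move 119/48 to the remainder.
  remainder 1/12x + 5/48y^2 + 8/3y + 119/48 ≠ 0; add h_3 = 1/12x + 5/48y^2 + 8/3y + 119/48 to the basis.

S(f_1,h_3): lcm = xy. S = 1/12x - 5/4y^3 - 1531/48y^2 - 355/12y + 47/48.
  leading term x: subtract (1)·h_3 from 1/12x - 5/4y^3 - 1531/48y^2 - 355/12y + 47/48 → -5/4y^3 - 32y^2 - 129/4y - 3/2
  leading term y^3: no divisor's leading term divides it; move -5/4y^3 to the remainder.
  leading term y^2: no divisor's leading term divides it; move -32y^2 to the remainder.
  leading term y: no divisor's leading term divides it; move -129/4y to the remainder.
  leading term 1: no divisor's leading term divides it; move -3/2 to the remainder.
  remainder -5/4y^3 - 32y^2 - 129/4y - 3/2 ≠ 0; add h_4 = -5/4y^3 - 32y^2 - 129/4y - 3/2 to the basis.

The other S-polynomials (S(f_2,h_3), S(f_1,h_4), S(f_2,h_4), S(h_3,h_4)) all reduce to 0 modulo the current basis, so we have a Gröbner basis.
Inter-reduce: drop elements whose leading term is divisible by another's, tail-reduce, and make monic.
Reduced Gröbner basis: {x + 5/4y^2 + 32y + 119/4, y^3 + 128/5y^2 + 129/5y + 6/5}.
Label its elements g_1 = x + 5/4y^2 + 32y + 119/4, g_2 = y^3 + 128/5y^2 + 129/5y + 6/5.

Reduce p = 4x + 5y^2 + 128y + 119 modulo G:
  leading term x: subtract (4)·g_1 from 4x + 5y^2 + 128y + 119 → 0
  normal form = 0.
Since the normal form is 0, p ∈ I.

4x + 5y^2 + 128y + 119 lies in I (it reduces to 0).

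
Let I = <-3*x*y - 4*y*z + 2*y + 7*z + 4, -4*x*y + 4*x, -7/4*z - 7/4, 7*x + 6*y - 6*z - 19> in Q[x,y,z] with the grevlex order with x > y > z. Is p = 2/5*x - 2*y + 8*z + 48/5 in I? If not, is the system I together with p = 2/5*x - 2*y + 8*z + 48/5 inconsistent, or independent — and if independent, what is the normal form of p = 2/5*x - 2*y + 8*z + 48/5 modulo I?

2/5*x - 2*y + 8*z + 48/5 lies in I (it reduces to 0).

First compute the reduced Gröbner basis of I by Buchberger's algorithm.
f_1 = -3*x*y - 4*y*z + 2*y + 7*z + 4, LT = x*y.
f_2 = -4*x*y + 4*x, LT = x*y.
f_3 = -7/4*z - 7/4, LT = z.
f_4 = 7*x + 6*y - 6*z - 19, LT = x.

S(f_1,f_2): lcm = x*y. S = 4/3*y*z + x - 2/3*y - 7/3*z - 4/3.
  leading term y*z: subtract (-16/21*y)·f_3 from 4/3*y*z + x - 2/3*y - 7/3*z - 4/3 → x - 2*y - 7/3*z - 4/3
  leading term x: subtract (1/7)·f_4 from x - 2*y - 7/3*z - 4/3 → -20/7*y - 31/21*z + 29/21
  leading term y: no divisor's leading term divides it; move -20/7*y to the remainder.
  leading term z: subtract (124/147)·f_3 from -31/21*z + 29/21 → 20/7
  leading term 1: no divisor's leading term divides it; move 20/7 to the remainder.
  remainder -20/7*y + 20/7 ≠ 0; add h_5 = -20/7*y + 20/7 to the basis.

The other S-polynomials (S(f_1,f_3), S(f_1,f_4), S(f_2,f_3), S(f_2,f_4), S(f_3,f_4), S(f_1,h_5), S(f_2,h_5), S(f_3,h_5), S(f_4,h_5)) all reduce to 0 modulo the current basis, so we have a Gröbner basis.
Inter-reduce: drop elements whose leading term is divisible by another's, tail-reduce, and make monic.
Reduced Gröbner basis: {x - 1, y - 1, z + 1}.
Label its elements g_1 = x - 1, g_2 = y - 1, g_3 = z + 1.

Reduce p = 2/5*x - 2*y + 8*z + 48/5 modulo G:
  leading term x: subtract (2/5)·g_1 from 2/5*x - 2*y + 8*z + 48/5 → -2*y + 8*z + 10
  leading term y: subtract (-2)·g_2 from -2*y + 8*z + 10 → 8*z + 8
  leading term z: subtract (8)·g_3 from 8*z + 8 → 0
  normal form = 0.
Since the normal form is 0, p ∈ I.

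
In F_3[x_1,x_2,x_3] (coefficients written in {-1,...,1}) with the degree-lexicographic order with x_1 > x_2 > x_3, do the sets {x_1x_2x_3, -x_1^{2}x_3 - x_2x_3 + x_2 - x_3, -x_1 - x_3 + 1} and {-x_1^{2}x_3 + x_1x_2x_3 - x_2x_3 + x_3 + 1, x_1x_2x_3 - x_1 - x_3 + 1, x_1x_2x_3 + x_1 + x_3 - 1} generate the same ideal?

For a fixed monomial order, each ideal has a unique reduced Gröbner basis; comparing bases decides equality.
Buchberger on the first generating set:
f_1 = x_1x_2x_3, LT = x_1x_2x_3.
f_2 = -x_1^{2}x_3 - x_2x_3 + x_2 - x_3, LT = x_1^{2}x_3.
f_3 = -x_1 - x_3 + 1, LT = x_1.

S(f_1,f_2): lcm = x_1^{2}x_2x_3. S = -x_2^{2}x_3 + x_2^{2} - x_2x_3.
  reduce S modulo (f_1, f_2, f_3):
  remainder -x_2^{2}x_3 + x_2^{2} - x_2x_3 ≠ 0; add g_4 = -x_2^{2}x_3 + x_2^{2} - x_2x_3 to the basis.

S(f_1,f_3): lcm = x_1x_2x_3. S = -x_2x_3^{2} + x_2x_3.
  reduce S modulo (f_1, f_2, f_3, g_4):
  remainder -x_2x_3^{2} + x_2x_3 ≠ 0; add g_5 = -x_2x_3^{2} + x_2x_3 to the basis.

S(f_2,f_3): lcm = x_1^{2}x_3. S = -x_1x_3^{2} + x_1x_3 + x_2x_3 - x_2 + x_3.
  reduce S modulo (f_1, f_2, f_3, g_4, g_5):
  remainder x_3^{3} + x_2x_3 + x_3^{2} - x_2 - x_3 ≠ 0; add g_6 = x_3^{3} + x_2x_3 + x_3^{2} - x_2 - x_3 to the basis.

S(f_1,g_4): lcm = x_1x_2^{2}x_3. S = x_1x_2^{2} - x_1x_2x_3.
  reduce S modulo (f_1, f_2, f_3, g_4, g_5, g_6):
  remainder x_2x_3 ≠ 0; add g_7 = x_2x_3 to the basis.

S(g_4,g_7): lcm = x_2^{2}x_3. S = -x_2^{2} + x_2x_3.
  reduce S modulo (f_1, f_2, f_3, g_4, g_5, g_6, g_7):
  remainder -x_2^{2} ≠ 0; add g_8 = -x_2^{2} to the basis.

The other S-polynomials (S(f_2,g_4), S(f_3,g_4), S(f_1,g_5), S(f_2,g_5), S(f_3,g_5), S(g_4,g_5), S(f_1,g_6), S(f_2,g_6), S(f_3,g_6), S(g_4,g_6), S(g_5,g_6), S(f_1,g_7), S(f_2,g_7), S(f_3,g_7), S(g_5,g_7), S(g_6,g_7), S(f_1,g_8), S(f_2,g_8), S(f_3,g_8), S(g_4,g_8), S(g_5,g_8), S(g_6,g_8), S(g_7,g_8)) all reduce to 0 modulo the current basis, so we have a Gröbner basis.
Inter-reduce: drop elements whose leading term is divisible by another's, tail-reduce, and make monic.
Reduced Gröbner basis: {x_3^{3} + x_3^{2} - x_2 - x_3, x_2^{2}, x_2x_3, x_1 + x_3 - 1}.

Buchberger on the second generating set:
h_1 = -x_1^{2}x_3 + x_1x_2x_3 - x_2x_3 + x_3 + 1, LT = x_1^{2}x_3.
h_2 = x_1x_2x_3 - x_1 - x_3 + 1, LT = x_1x_2x_3.
h_3 = x_1x_2x_3 + x_1 + x_3 - 1, LT = x_1x_2x_3.

S(h_1,h_2): lcm = x_1^{2}x_2x_3. S = -x_1x_2^{2}x_3 + x_2^{2}x_3 + x_1^{2} + x_1x_3 - x_2x_3 - x_1 - x_2.
  reduce S modulo (h_1, h_2, h_3):
  remainder x_2^{2}x_3 + x_1^{2} - x_1x_2 + x_1x_3 + x_2x_3 - x_1 ≠ 0; add k_4 = x_2^{2}x_3 + x_1^{2} - x_1x_2 + x_1x_3 + x_2x_3 - x_1 to the basis.

S(h_1,h_3): lcm = x_1^{2}x_2x_3. S = -x_1x_2^{2}x_3 + x_2^{2}x_3 - x_1^{2} - x_1x_3 - x_2x_3 + x_1 - x_2.
  reduce S modulo (h_1, h_2, h_3, k_4):
  remainder x_1^{2} + x_1x_3 - x_1 ≠ 0; add k_5 = x_1^{2} + x_1x_3 - x_1 to the basis.

S(h_2,h_3): lcm = x_1x_2x_3. S = x_1 + x_3 - 1.
  reduce S modulo (h_1, h_2, h_3, k_4, k_5):
  remainder x_1 + x_3 - 1 ≠ 0; add k_6 = x_1 + x_3 - 1 to the basis.

S(h_1,k_4): lcm = x_1^{2}x_2^{2}x_3. S = -x_1x_2^{3}x_3 - x_1^{4} + x_1^{3}x_2 - x_1^{3}x_3 - x_1^{2}x_2x_3 + x_2^{3}x_3 + x_1^{3} - x_2^{2}x_3 - x_2^{2}.
  reduce S modulo (h_1, h_2, h_3, k_4, k_5, k_6):
  remainder -x_2x_3 + x_2 ≠ 0; add k_7 = -x_2x_3 + x_2 to the basis.

S(h_1,k_5): lcm = x_1^{2}x_3. S = -x_1x_2x_3 - x_1x_3^{2} + x_1x_3 + x_2x_3 - x_3 - 1.
  reduce S modulo (h_1, h_2, h_3, k_4, k_5, k_6, k_7):
  remainder x_3^{3} + x_3^{2} + x_2 - 1 ≠ 0; add k_8 = x_3^{3} + x_3^{2} + x_2 - 1 to the basis.

S(k_4,k_7): lcm = x_2^{2}x_3. S = x_1^{2} - x_1x_2 + x_1x_3 + x_2^{2} + x_2x_3 - x_1.
  reduce S modulo (h_1, h_2, h_3, k_4, k_5, k_6, k_7, k_8):
  remainder x_2^{2} + x_2 ≠ 0; add k_9 = x_2^{2} + x_2 to the basis.

The other S-polynomials (S(h_2,k_4), S(h_3,k_4), S(h_2,k_5), S(h_3,k_5), S(k_4,k_5), S(h_1,k_6), S(h_2,k_6), S(h_3,k_6), S(k_4,k_6), S(k_5,k_6), S(h_1,k_7), S(h_2,k_7), S(h_3,k_7), S(k_5,k_7), S(k_6,k_7), S(h_1,k_8), S(h_2,k_8), S(h_3,k_8), S(k_4,k_8), S(k_5,k_8), S(k_6,k_8), S(k_7,k_8), S(h_1,k_9), S(h_2,k_9), S(h_3,k_9), S(k_4,k_9), S(k_5,k_9), S(k_6,k_9), S(k_7,k_9), S(k_8,k_9)) all reduce to 0 modulo the current basis, so we have a Gröbner basis.
Inter-reduce: drop elements whose leading term is divisible by another's, tail-reduce, and make monic.
Reduced Gröbner basis: {x_3^{3} + x_3^{2} + x_2 - 1, x_2^{2} + x_2, x_2x_3 - x_2, x_1 + x_3 - 1}.

Since the reduced bases disagree, the two ideals are not the same.
The choice of monomial ordering does not affect the verdict — as long as both bases are computed under the same ordering, their equality decides ideal equality.

No, the ideals differ.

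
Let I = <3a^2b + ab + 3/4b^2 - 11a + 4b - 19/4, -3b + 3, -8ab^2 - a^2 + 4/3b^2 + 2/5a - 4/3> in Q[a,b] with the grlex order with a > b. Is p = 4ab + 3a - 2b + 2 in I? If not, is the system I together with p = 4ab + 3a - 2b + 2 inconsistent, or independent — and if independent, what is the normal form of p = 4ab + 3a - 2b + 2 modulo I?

First compute the reduced Gröbner basis of I by Buchberger's algorithm.
f_1 = 3a^2b + ab + 3/4b^2 - 11a + 4b - 19/4, LT = a^2b.
f_2 = -3b + 3, LT = b.
f_3 = -8ab^2 - a^2 + 4/3b^2 + 2/5a - 4/3, LT = ab^2.

S(f_1,f_2): lcm = a^2b. S = a^2 + 1/3ab + 1/4b^2 - 11/3a + 4/3b - 19/12.
  leading term a^2: no divisor's leading term divides it; move a^2 to the remainder.
  leading term ab: subtract (-1/9a)·f_2 from 1/3ab + 1/4b^2 - 11/3a + 4/3b - 19/12 → 1/4b^2 - 10/3a + 4/3b - 19/12
  leading term b^2: subtract (-1/12b)·f_2 from 1/4b^2 - 10/3a + 4/3b - 19/12 → -10/3a + 19/12b - 19/12
  leading term a: no divisor's leading term divides it; move -10/3a to the remainder.
  leading term b: subtract (-19/36)·f_2 from 19/12b - 19/12 → 0
  remainder a^2 - 10/3a ≠ 0; add h_4 = a^2 - 10/3a to the basis.

S(f_1,f_3): lcm = a^2b^2. S = -1/8a^3 + 1/2ab^2 + 1/4b^3 + 1/20a^2 - 11/3ab + 4/3b^2 - 1/6a - 19/12b.
  leading term a^3: subtract (-1/8a)·h_4 from -1/8a^3 + 1/2ab^2 + 1/4b^3 + 1/20a^2 - 11/3ab + 4/3b^2 - 1/6a - 19/12b → 1/2ab^2 + 1/4b^3 - 11/30a^2 - 11/3ab + 4/3b^2 - 1/6a - 19/12b
  leading term ab^2: subtract (-1/6ab)·f_2 from 1/2ab^2 + 1/4b^3 - 11/30a^2 - 11/3ab + 4/3b^2 - 1/6a - 19/12b → 1/4b^3 - 11/30a^2 - 19/6ab + 4/3b^2 - 1/6a - 19/12b
  leading term b^3: subtract (-1/12b^2)·f_2 from 1/4b^3 - 11/30a^2 - 19/6ab + 4/3b^2 - 1/6a - 19/12b → -11/30a^2 - 19/6ab + 19/12b^2 - 1/6a - 19/12b
  leading term a^2: subtract (-11/30)·h_4 from -11/30a^2 - 19/6ab + 19/12b^2 - 1/6a - 19/12b → -19/6ab + 19/12b^2 - 25/18a - 19/12b
  leading term ab: subtract (19/18a)·f_2 from -19/6ab + 19/12b^2 - 25/18a - 19/12b → 19/12b^2 - 41/9a - 19/12b
  leading term b^2: subtract (-19/36b)·f_2 from 19/12b^2 - 41/9a - 19/12b → -41/9a
  leading term a: no divisor's leading term divides it; move -41/9a to the remainder.
  remainder -41/9a ≠ 0; add h_5 = -41/9a to the basis.

S(f_2,f_3): lcm = ab^2. S = -1/8a^2 - ab + 1/6b^2 + 1/20a - 1/6.
  leading term a^2: subtract (-1/8)·h_4 from -1/8a^2 - ab + 1/6b^2 + 1/20a - 1/6 → -ab + 1/6b^2 - 11/30a - 1/6
  leading term ab: subtract (1/3a)·f_2 from -ab + 1/6b^2 - 11/30a - 1/6 → 1/6b^2 - 41/30a - 1/6
  leading term b^2: subtract (-1/18b)·f_2 from 1/6b^2 - 41/30a - 1/6 → -41/30a + 1/6b - 1/6
  leading term a: subtract (3/10)·h_5 from -41/30a + 1/6b - 1/6 → 1/6b - 1/6
  leading term b: subtract (-1/18)·f_2 from 1/6b - 1/6 → 0
  remainder 0.

S(f_1,h_4): lcm = a^2b. S = 11/3ab + 1/4b^2 - 11/3a + 4/3b - 19/12.
  leading term ab: subtract (-11/9a)·f_2 from 11/3ab + 1/4b^2 - 11/3a + 4/3b - 19/12 → 1/4b^2 + 4/3b - 19/12
  leading term b^2: subtract (-1/12b)·f_2 from 1/4b^2 + 4/3b - 19/12 → 19/12b - 19/12
  leading term b: subtract (-19/36)·f_2 from 19/12b - 19/12 → 0
  remainder 0.

S(f_2,h_4): leading monomials are coprime, so the S-polynomial reduces to 0 (Buchberger's first criterion).
S(f_3,h_4): lcm = a^2b^2. S = 1/8a^3 + 19/6ab^2 - 1/20a^2 + 1/6a.
  leading term a^3: subtract (1/8a)·h_4 from 1/8a^3 + 19/6ab^2 - 1/20a^2 + 1/6a → 19/6ab^2 + 11/30a^2 + 1/6a
  leading term ab^2: subtract (-19/18ab)·f_2 from 19/6ab^2 + 11/30a^2 + 1/6a → 11/30a^2 + 19/6ab + 1/6a
  leading term a^2: subtract (11/30)·h_4 from 11/30a^2 + 19/6ab + 1/6a → 19/6ab + 25/18a
  leading term ab: subtract (-19/18a)·f_2 from 19/6ab + 25/18a → 41/9a
  leading term a: subtract (-1)·h_5 from 41/9a → 0
  remainder 0.

S(f_1,h_5): lcm = a^2b. S = 1/3ab + 1/4b^2 - 11/3a + 4/3b - 19/12.
  leading term ab: subtract (-1/9a)·f_2 from 1/3ab + 1/4b^2 - 11/3a + 4/3b - 19/12 → 1/4b^2 - 10/3a + 4/3b - 19/12
  leading term b^2: subtract (-1/12b)·f_2 from 1/4b^2 - 10/3a + 4/3b - 19/12 → -10/3a + 19/12b - 19/12
  leading term a: subtract (30/41)·h_5 from -10/3a + 19/12b - 19/12 → 19/12b - 19/12
  leading term b: subtract (-19/36)·f_2 from 19/12b - 19/12 → 0
  remainder 0.

S(f_2,h_5): leading monomials are coprime, so the S-polynomial reduces to 0 (Buchberger's first criterion).
S(f_3,h_5): lcm = ab^2. S = 1/8a^2 - 1/6b^2 - 1/20a + 1/6.
  leading term a^2: subtract (1/8)·h_4 from 1/8a^2 - 1/6b^2 - 1/20a + 1/6 → -1/6b^2 + 11/30a + 1/6
  leading term b^2: subtract (1/18b)·f_2 from -1/6b^2 + 11/30a + 1/6 → 11/30a - 1/6b + 1/6
  leading term a: subtract (-33/410)·h_5 from 11/30a - 1/6b + 1/6 → -1/6b + 1/6
  leading term b: subtract (1/18)·f_2 from -1/6b + 1/6 → 0
  remainder 0.

S(h_4,h_5): lcm = a^2. S = -10/3a.
  leading term a: subtract (30/41)·h_5 from -10/3a → 0
  remainder 0.

Every S-polynomial of the final basis reduces to 0, so we have a Gröbner basis.
Inter-reduce: drop elements whose leading term is divisible by another's, tail-reduce, and make monic.
Reduced Gröbner basis: {a, b - 1}.
Label its elements g_1 = a, g_2 = b - 1.

Reduce p = 4ab + 3a - 2b + 2 modulo G:
  leading term ab: subtract (4b)·g_1 from 4ab + 3a - 2b + 2 → 3a - 2b + 2
  leading term a: subtract (3)·g_1 from 3a - 2b + 2 → -2b + 2
  leading term b: subtract (-2)·g_2 from -2b + 2 → 0
  normal form = 0.
Since the normal form is 0, p ∈ I.

4ab + 3a - 2b + 2 lies in I (it reduces to 0).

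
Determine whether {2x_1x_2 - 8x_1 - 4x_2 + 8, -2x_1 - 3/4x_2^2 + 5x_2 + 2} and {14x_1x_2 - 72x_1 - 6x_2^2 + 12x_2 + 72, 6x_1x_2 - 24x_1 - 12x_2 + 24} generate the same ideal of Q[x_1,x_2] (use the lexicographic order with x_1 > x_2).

Yes, the ideals are equal.

For a fixed monomial order, each ideal has a unique reduced Gröbner basis; comparing bases decides equality.
Buchberger on the first generating set:
f_1 = 2x_1x_2 - 8x_1 - 4x_2 + 8, LT = x_1x_2.
f_2 = -2x_1 - 3/4x_2^2 + 5x_2 + 2, LT = x_1.

S(f_1,f_2): lcm = x_1x_2. S = -4x_1 - 3/8x_2^3 + 5/2x_2^2 - x_2 + 4.
  reduce S modulo (f_1, f_2):
  remainder -3/8x_2^3 + 4x_2^2 - 11x_2 ≠ 0; add g_3 = -3/8x_2^3 + 4x_2^2 - 11x_2 to the basis.

The other S-polynomials (S(f_1,g_3), S(f_2,g_3)) all reduce to 0 modulo the current basis, so we have a Gröbner basis.
Inter-reduce: drop elements whose leading term is divisible by another's, tail-reduce, and make monic.
Reduced Gröbner basis: {x_1 + 3/8x_2^2 - 5/2x_2 - 1, x_2^3 - 32/3x_2^2 + 88/3x_2}.

Buchberger on the second generating set:
h_1 = 14x_1x_2 - 72x_1 - 6x_2^2 + 12x_2 + 72, LT = x_1x_2.
h_2 = 6x_1x_2 - 24x_1 - 12x_2 + 24, LT = x_1x_2.

S(h_1,h_2): lcm = x_1x_2. S = -8/7x_1 - 3/7x_2^2 + 20/7x_2 + 8/7.
  reduce S modulo (h_1, h_2):
  remainder -8/7x_1 - 3/7x_2^2 + 20/7x_2 + 8/7 ≠ 0; add k_3 = -8/7x_1 - 3/7x_2^2 + 20/7x_2 + 8/7 to the basis.

S(h_1,k_3): lcm = x_1x_2. S = -36/7x_1 - 3/8x_2^3 + 29/14x_2^2 + 13/7x_2 + 36/7.
  reduce S modulo (h_1, h_2, k_3):
  remainder -3/8x_2^3 + 4x_2^2 - 11x_2 ≠ 0; add k_4 = -3/8x_2^3 + 4x_2^2 - 11x_2 to the basis.

The other S-polynomials (S(h_2,k_3), S(h_1,k_4), S(h_2,k_4), S(k_3,k_4)) all reduce to 0 modulo the current basis, so we have a Gröbner basis.
Inter-reduce: drop elements whose leading term is divisible by another's, tail-reduce, and make monic.
Reduced Gröbner basis: {x_1 + 3/8x_2^2 - 5/2x_2 - 1, x_2^3 - 32/3x_2^2 + 88/3x_2}.

Same reduced basis, so the two generating sets span the same ideal.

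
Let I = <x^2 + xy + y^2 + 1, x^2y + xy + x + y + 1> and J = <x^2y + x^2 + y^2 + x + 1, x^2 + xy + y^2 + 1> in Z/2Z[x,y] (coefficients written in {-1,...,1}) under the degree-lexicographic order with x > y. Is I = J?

No, the ideals differ.

Two ideals are equal iff their reduced Gröbner bases coincide (the reduced basis is unique for a fixed ordering).
Buchberger on the first generating set:
f_1 = x^2 + xy + y^2 + 1, LT = x^2.
f_2 = x^2y + xy + x + y + 1, LT = x^2y.

S(f_1,f_2): lcm = x^2y. S = xy^2 + y^3 + xy + x + 1.
  leading term xy^2: no divisor's leading term divides it; move xy^2 to the remainder.
  leading term y^3: no divisor's leading term divides it; move y^3 to the remainder.
  leading term xy: no divisor's leading term divides it; move xy to the remainder.
  leading term x: no divisor's leading term divides it; move x to the remainder.
  leading term 1: no divisor's leading term divides it; move 1 to the remainder.
  remainder xy^2 + y^3 + xy + x + 1 ≠ 0; add g_3 = xy^2 + y^3 + xy + x + 1 to the basis.

S(f_1,g_3): lcm = x^2y^2. S = y^4 + x^2y + x^2 + y^2 + x.
  leading term y^4: no divisor's leading term divides it; move y^4 to the remainder.
  leading term x^2y: subtract (y)·f_1 from x^2y + x^2 + y^2 + x → xy^2 + y^3 + x^2 + y^2 + x + y
  leading term xy^2: subtract (1)·g_3 from xy^2 + y^3 + x^2 + y^2 + x + y → x^2 + xy + y^2 + y + 1
  leading term x^2: subtract (1)·f_1 from x^2 + xy + y^2 + y + 1 → y
  leading term y: no divisor's leading term divides it; move y to the remainder.
  remainder y^4 + y ≠ 0; add g_4 = y^4 + y to the basis.

The other S-polynomials (S(f_2,g_3), S(f_1,g_4), S(f_2,g_4), S(g_3,g_4)) all reduce to 0 modulo the current basis, so we have a Gröbner basis.
Inter-reduce: drop elements whose leading term is divisible by another's, tail-reduce, and make monic.
Reduced Gröbner basis: {y^4 + y, xy^2 + y^3 + xy + x + 1, x^2 + xy + y^2 + 1}.

Buchberger on the second generating set:
h_1 = x^2y + x^2 + y^2 + x + 1, LT = x^2y.
h_2 = x^2 + xy + y^2 + 1, LT = x^2.

S(h_1,h_2): lcm = x^2y. S = xy^2 + y^3 + x^2 + y^2 + x + y + 1.
  leading term xy^2: no divisor's leading term divides it; move xy^2 to the remainder.
  leading term y^3: no divisor's leading term divides it; move y^3 to the remainder.
  leading term x^2: subtract (1)·h_2 from x^2 + y^2 + x + y + 1 → xy + x + y
  leading term xy: no divisor's leading term divides it; move xy to the remainder.
  leading term x: no divisor's leading term divides it; move x to the remainder.
  leading term y: no divisor's leading term divides it; move y to the remainder.
  remainder xy^2 + y^3 + xy + x + y ≠ 0; add k_3 = xy^2 + y^3 + xy + x + y to the basis.

S(h_1,k_3): lcm = x^2y^2. S = xy^3 + y^3 + x^2 + y.
  leading term xy^3: subtract (y)·k_3 from xy^3 + y^3 + x^2 + y → y^4 + xy^2 + y^3 + x^2 + xy + y^2 + y
  leading term y^4: no divisor's leading term divides it; move y^4 to the remainder.
  leading term xy^2: subtract (1)·k_3 from xy^2 + y^3 + x^2 + xy + y^2 + y → x^2 + y^2 + x
  leading term x^2: subtract (1)·h_2 from x^2 + y^2 + x → xy + x + 1
  leading term xy: no divisor's leading term divides it; move xy to the remainder.
  leading term x: no divisor's leading term divides it; move x to the remainder.
  leading term 1: no divisor's leading term divides it; move 1 to the remainder.
  remainder y^4 + xy + x + 1 ≠ 0; add k_4 = y^4 + xy + x + 1 to the basis.

The other S-polynomials (S(h_2,k_3), S(h_1,k_4), S(h_2,k_4), S(k_3,k_4)) all reduce to 0 modulo the current basis, so we have a Gröbner basis.
Inter-reduce: drop elements whose leading term is divisible by another's, tail-reduce, and make monic.
Reduced Gröbner basis: {y^4 + xy + x + 1, xy^2 + y^3 + xy + x + y, x^2 + xy + y^2 + 1}.

These differ, so the ideals are not equal.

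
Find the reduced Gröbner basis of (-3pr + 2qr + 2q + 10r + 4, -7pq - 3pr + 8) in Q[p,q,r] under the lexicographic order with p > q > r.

G = {pq + 2/7qr + 2/7q + 10/7r - 4/7, pr - 2/3qr - 2/3q - 10/3r - 4/3, q^2r + q^2 + 3/7qr^2 + 38/7qr + 2q + 15/7r^2 - 6/7r}

f_1 = -3pr + 2qr + 2q + 10r + 4, LT = pr.
f_2 = -7pq - 3pr + 8, LT = pq.

S(f_1,f_2): lcm = pqr. S = -3/7pr^2 - 2/3q^2r - 2/3q^2 - 10/3qr - 4/3q + 8/7r.
  leading term pr^2: subtract (1/7r)·f_1 from -3/7pr^2 - 2/3q^2r - 2/3q^2 - 10/3qr - 4/3q + 8/7r → -2/3q^2r - 2/3q^2 - 2/7qr^2 - 76/21qr - 4/3q - 10/7r^2 + 4/7r
  leading term q^2r: no divisor's leading term divides it; move -2/3q^2r to the remainder.
  leading term q^2: no divisor's leading term divides it; move -2/3q^2 to the remainder.
  leading term qr^2: no divisor's leading term divides it; move -2/7qr^2 to the remainder.
  leading term qr: no divisor's leading term divides it; move -76/21qr to the remainder.
  leading term q: no divisor's leading term divides it; move -4/3q to the remainder.
  leading term r^2: no divisor's leading term divides it; move -10/7r^2 to the remainder.
  leading term r: no divisor's leading term divides it; move 4/7r to the remainder.
  remainder -2/3q^2r - 2/3q^2 - 2/7qr^2 - 76/21qr - 4/3q - 10/7r^2 + 4/7r ≠ 0; add g_3 = -2/3q^2r - 2/3q^2 - 2/7qr^2 - 76/21qr - 4/3q - 10/7r^2 + 4/7r to the basis.

S(f_1,g_3): lcm = pq^2r. S = -pq^2 - 3/7pqr^2 - 38/7pqr - 2pq - 15/7pr^2 + 6/7pr - 2/3q^3r - 2/3q^3 - 10/3q^2r - 4/3q^2.
  leading term pq^2: subtract (1/7q)·f_2 from -pq^2 - 3/7pqr^2 - 38/7pqr - 2pq - 15/7pr^2 + 6/7pr - 2/3q^3r - 2/3q^3 - 10/3q^2r - 4/3q^2 → -3/7pqr^2 - 5pqr - 2pq - 15/7pr^2 + 6/7pr - 2/3q^3r - 2/3q^3 - 10/3q^2r - 4/3q^2 - 8/7q
  leading term pqr^2: subtract (1/7qr)·f_1 from -3/7pqr^2 - 5pqr - 2pq - 15/7pr^2 + 6/7pr - 2/3q^3r - 2/3q^3 - 10/3q^2r - 4/3q^2 - 8/7q → -5pqr - 2pq - 15/7pr^2 + 6/7pr - 2/3q^3r - 2/3q^3 - 2/7q^2r^2 - 76/21q^2r - 4/3q^2 - 10/7qr^2 - 4/7qr - 8/7q
  leading term pqr: subtract (5/3q)·f_1 from -5pqr - 2pq - 15/7pr^2 + 6/7pr - 2/3q^3r - 2/3q^3 - 2/7q^2r^2 - 76/21q^2r - 4/3q^2 - 10/7qr^2 - 4/7qr - 8/7q → -2pq - 15/7pr^2 + 6/7pr - 2/3q^3r - 2/3q^3 - 2/7q^2r^2 - 146/21q^2r - 14/3q^2 - 10/7qr^2 - 362/21qr - 164/21q
  leading term pq: subtract (2/7)·f_2 from -2pq - 15/7pr^2 + 6/7pr - 2/3q^3r - 2/3q^3 - 2/7q^2r^2 - 146/21q^2r - 14/3q^2 - 10/7qr^2 - 362/21qr - 164/21q → -15/7pr^2 + 12/7pr - 2/3q^3r - 2/3q^3 - 2/7q^2r^2 - 146/21q^2r - 14/3q^2 - 10/7qr^2 - 362/21qr - 164/21q - 16/7
  leading term pr^2: subtract (5/7r)·f_1 from -15/7pr^2 + 12/7pr - 2/3q^3r - 2/3q^3 - 2/7q^2r^2 - 146/21q^2r - 14/3q^2 - 10/7qr^2 - 362/21qr - 164/21q - 16/7 → 12/7pr - 2/3q^3r - 2/3q^3 - 2/7q^2r^2 - 146/21q^2r - 14/3q^2 - 20/7qr^2 - 56/3qr - 164/21q - 50/7r^2 - 20/7r - 16/7
  leading term pr: subtract (-4/7)·f_1 from 12/7pr - 2/3q^3r - 2/3q^3 - 2/7q^2r^2 - 146/21q^2r - 14/3q^2 - 20/7qr^2 - 56/3qr - 164/21q - 50/7r^2 - 20/7r - 16/7 → -2/3q^3r - 2/3q^3 - 2/7q^2r^2 - 146/21q^2r - 14/3q^2 - 20/7qr^2 - 368/21qr - 20/3q - 50/7r^2 + 20/7r
  leading term q^3r: subtract (q)·g_3 from -2/3q^3r - 2/3q^3 - 2/7q^2r^2 - 146/21q^2r - 14/3q^2 - 20/7qr^2 - 368/21qr - 20/3q - 50/7r^2 + 20/7r → -10/3q^2r - 10/3q^2 - 10/7qr^2 - 380/21qr - 20/3q - 50/7r^2 + 20/7r
  leading term q^2r: subtract (5)·g_3 from -10/3q^2r - 10/3q^2 - 10/7qr^2 - 380/21qr - 20/3q - 50/7r^2 + 20/7r → 0
  remainder 0.

S(f_2,g_3): lcm = pq^2r. S = -pq^2 - 38/7pqr - 2pq - 15/7pr^2 + 6/7pr - 8/7qr.
  leading term pq^2: subtract (1/7q)·f_2 from -pq^2 - 38/7pqr - 2pq - 15/7pr^2 + 6/7pr - 8/7qr → -5pqr - 2pq - 15/7pr^2 + 6/7pr - 8/7qr - 8/7q
  leading term pqr: subtract (5/3q)·f_1 from -5pqr - 2pq - 15/7pr^2 + 6/7pr - 8/7qr - 8/7q → -2pq - 15/7pr^2 + 6/7pr - 10/3q^2r - 10/3q^2 - 374/21qr - 164/21q
  leading term pq: subtract (2/7)·f_2 from -2pq - 15/7pr^2 + 6/7pr - 10/3q^2r - 10/3q^2 - 374/21qr - 164/21q → -15/7pr^2 + 12/7pr - 10/3q^2r - 10/3q^2 - 374/21qr - 164/21q - 16/7
  leading term pr^2: subtract (5/7r)·f_1 from -15/7pr^2 + 12/7pr - 10/3q^2r - 10/3q^2 - 374/21qr - 164/21q - 16/7 → 12/7pr - 10/3q^2r - 10/3q^2 - 10/7qr^2 - 404/21qr - 164/21q - 50/7r^2 - 20/7r - 16/7
  leading term pr: subtract (-4/7)·f_1 from 12/7pr - 10/3q^2r - 10/3q^2 - 10/7qr^2 - 404/21qr - 164/21q - 50/7r^2 - 20/7r - 16/7 → -10/3q^2r - 10/3q^2 - 10/7qr^2 - 380/21qr - 20/3q - 50/7r^2 + 20/7r
  leading term q^2r: subtract (5)·g_3 from -10/3q^2r - 10/3q^2 - 10/7qr^2 - 380/21qr - 20/3q - 50/7r^2 + 20/7r → 0
  remainder 0.

Every S-polynomial of the final basis reduces to 0, so we have a Gröbner basis.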